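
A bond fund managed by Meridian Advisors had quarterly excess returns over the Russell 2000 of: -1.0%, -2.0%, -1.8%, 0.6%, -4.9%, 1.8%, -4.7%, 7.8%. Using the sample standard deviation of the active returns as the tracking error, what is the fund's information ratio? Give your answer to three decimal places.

-0.129

Mean return μ = -4.20 / 8 = -0.5250%
Σ(r − μ)² = (-1 − (-0.5250))² + (-2 − (-0.5250))² + … = 116.5750
sample σ = √(116.5750 / 7) = √16.6536 = 4.0809%
IR = μ / tracking error = -0.5250 / 4.0809 = -0.1286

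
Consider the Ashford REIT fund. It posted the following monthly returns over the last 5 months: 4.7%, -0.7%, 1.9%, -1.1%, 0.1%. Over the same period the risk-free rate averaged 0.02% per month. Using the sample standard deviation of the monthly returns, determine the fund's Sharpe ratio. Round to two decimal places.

r̄ = (4.7 − 0.7 + 1.9 − 1.1 + 0.1) / 5 = 0.9800%
Σ(r − r̄)² = 22.6080; sample σ = √(22.6080/4) = 2.3774%
Sharpe = (r̄ − rf) / σ = (0.9800 − 0.02) / 2.3774 = 0.9600 / 2.3774 = 0.4038

0.40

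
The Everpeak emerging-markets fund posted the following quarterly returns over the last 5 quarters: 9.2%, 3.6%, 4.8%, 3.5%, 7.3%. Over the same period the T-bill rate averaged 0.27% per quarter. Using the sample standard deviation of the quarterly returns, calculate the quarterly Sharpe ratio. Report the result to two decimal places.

μ = (9.2 + 3.6 + 4.8 + 3.5 + 7.3) / 5 = 5.6800%
Σ(r − μ)² = 24.8680; sample σ = √(24.8680/4) = 2.4934%
Sharpe = (μ − rf) / σ = (5.6800 − 0.27) / 2.4934 = 5.4100 / 2.4934 = 2.1697

2.17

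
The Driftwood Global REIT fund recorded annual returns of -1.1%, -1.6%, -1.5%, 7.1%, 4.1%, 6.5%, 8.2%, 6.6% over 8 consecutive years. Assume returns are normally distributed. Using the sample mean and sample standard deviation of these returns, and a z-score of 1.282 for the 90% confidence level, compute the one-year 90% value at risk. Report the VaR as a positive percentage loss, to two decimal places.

1.91

r̄ = (-1.1 − 1.6 − 1.5 + 7.1 + 4.1 + 6.5 + 8.2 + 6.6) / 8 = 28.30 / 8 = 3.5375%
Sample std dev = √[126.1788 / 7] = 4.2456%
VaR = −(r̄ − z·σ) = −(3.5375 − 1.282 × 4.2456) = −(-1.9054) = 1.9054%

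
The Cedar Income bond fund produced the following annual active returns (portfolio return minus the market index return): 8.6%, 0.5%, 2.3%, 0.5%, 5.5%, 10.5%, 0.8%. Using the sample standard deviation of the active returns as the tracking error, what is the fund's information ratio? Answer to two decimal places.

0.99

μ = (8.6 + 0.5 + 2.3 + 0.5 + 5.5 + 10.5 + 0.8) / 7 = 4.1000%
Sample std dev = √[103.2200 / 6] = 4.1477%
IR = μ / tracking error = 4.1000 / 4.1477 = 0.9885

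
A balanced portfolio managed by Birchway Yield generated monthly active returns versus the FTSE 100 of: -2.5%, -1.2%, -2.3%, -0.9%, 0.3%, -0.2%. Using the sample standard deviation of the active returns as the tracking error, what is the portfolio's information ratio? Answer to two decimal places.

Mean return r̄ = -6.80 / 6 = -1.1333%
Σ(r − r̄)² = 6.2133; sample σ = √(6.2133/5) = 1.1147%
IR = r̄ / tracking error = -1.1333 / 1.1147 = -1.0167

-1.02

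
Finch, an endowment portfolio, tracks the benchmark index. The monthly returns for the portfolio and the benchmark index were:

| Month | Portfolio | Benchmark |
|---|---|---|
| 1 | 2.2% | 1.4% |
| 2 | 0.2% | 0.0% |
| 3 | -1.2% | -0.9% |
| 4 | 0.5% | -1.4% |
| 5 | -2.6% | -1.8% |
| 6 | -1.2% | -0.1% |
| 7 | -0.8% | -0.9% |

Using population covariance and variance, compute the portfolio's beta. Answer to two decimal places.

1.09

r̄p = -0.4143%,  r̄m = -0.5286%
Cov = Σ(rp − r̄p)(rm − r̄m) / 7 = 1.0639
Var(rm) = Σ(rm − r̄m)² / 7 = 0.9763
β = Cov / Var = 1.0639 / 0.9763 = 1.0897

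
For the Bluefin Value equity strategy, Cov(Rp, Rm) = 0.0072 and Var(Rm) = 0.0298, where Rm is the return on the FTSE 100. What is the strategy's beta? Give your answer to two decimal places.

β = Cov(Rp, Rm) / Var(Rm) = 0.0072 / 0.0298 = 0.2416

0.24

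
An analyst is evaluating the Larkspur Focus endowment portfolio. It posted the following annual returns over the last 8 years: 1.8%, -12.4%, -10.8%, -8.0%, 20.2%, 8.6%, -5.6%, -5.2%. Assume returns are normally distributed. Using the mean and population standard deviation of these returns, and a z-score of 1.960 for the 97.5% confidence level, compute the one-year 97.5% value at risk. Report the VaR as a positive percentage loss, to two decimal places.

21.77

r̄ = (1.8 − 12.4 − 10.8 − 8 + 20.2 + 8.6 − 5.6 − 5.2) / 8 = -11.40 / 8 = -1.4250%
Σ(r − r̄)² = (1.8 − (-1.4250))² + (-12.4 − (-1.4250))² + (-10.8 − (-1.4250))² + … = 861.7950
population σ = √(861.7950 / 8) = √107.7244 = 10.3790%
VaR = −(r̄ − z·σ) = −(-1.4250 − 1.960 × 10.3790) = −(-21.7678) = 21.7678%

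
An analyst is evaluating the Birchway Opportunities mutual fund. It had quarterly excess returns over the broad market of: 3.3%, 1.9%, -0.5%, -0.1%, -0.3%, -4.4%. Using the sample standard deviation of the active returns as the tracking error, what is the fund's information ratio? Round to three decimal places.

-0.006

μ = (3.3 + 1.9 − 0.5 − 0.1 − 0.3 − 4.4) / 6 = -0.10 / 6 = -0.0167%
Sample σ = √[Σ(r − μ)² / 5] = √[34.2083 / 5] = √6.8417 = 2.6157%
IR = μ / tracking error = -0.0167 / 2.6157 = -0.0064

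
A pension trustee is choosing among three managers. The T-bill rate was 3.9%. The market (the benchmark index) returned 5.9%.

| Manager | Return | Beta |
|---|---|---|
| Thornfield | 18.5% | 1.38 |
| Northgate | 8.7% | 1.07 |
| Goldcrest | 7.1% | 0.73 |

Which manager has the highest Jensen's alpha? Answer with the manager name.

Thornfield

Thornfield: α = 18.5% − [3.9% + 1.38 × (5.9% − 3.9%)] = 11.840
Northgate: α = 8.7% − [3.9% + 1.07 × (5.9% − 3.9%)] = 2.660
Goldcrest: α = 7.1% − [3.9% + 0.73 × (5.9% − 3.9%)] = 1.740
Highest: Thornfield (11.840).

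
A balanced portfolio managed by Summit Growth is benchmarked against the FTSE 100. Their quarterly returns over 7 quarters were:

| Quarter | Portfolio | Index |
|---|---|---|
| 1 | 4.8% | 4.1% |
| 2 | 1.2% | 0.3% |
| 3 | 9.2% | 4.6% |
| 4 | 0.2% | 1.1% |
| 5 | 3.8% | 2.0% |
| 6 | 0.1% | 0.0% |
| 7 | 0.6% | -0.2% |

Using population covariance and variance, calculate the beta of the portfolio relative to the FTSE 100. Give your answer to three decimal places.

r̄p = 2.8429%,  r̄m = 1.7000%
Cov = Σ(rp − r̄p)(rm − r̄m) / 7 = 5.1757
Var(rm) = Σ(rm − r̄m)² / 7 = 3.2971
β = Cov / Var = 5.1757 / 3.2971 = 1.5698

1.570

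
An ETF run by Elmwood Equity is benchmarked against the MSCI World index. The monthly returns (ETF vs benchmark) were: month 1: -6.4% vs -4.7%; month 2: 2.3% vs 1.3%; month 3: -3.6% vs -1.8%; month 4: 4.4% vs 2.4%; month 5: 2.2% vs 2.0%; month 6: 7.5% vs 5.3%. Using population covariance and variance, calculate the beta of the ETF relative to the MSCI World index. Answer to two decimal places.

1.45

r̄p = 1.0667%,  r̄m = 0.7500%
Cov = Σ(rp − r̄p)(rm − r̄m) / 6 = 14.9100
Var(rm) = Σ(rm − r̄m)² / 6 = 10.2492
β = Cov / Var = 14.9100 / 10.2492 = 1.4547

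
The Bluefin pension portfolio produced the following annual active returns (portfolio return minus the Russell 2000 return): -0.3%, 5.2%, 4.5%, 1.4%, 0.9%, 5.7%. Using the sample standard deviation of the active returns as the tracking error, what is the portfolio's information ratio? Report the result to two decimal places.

1.14

r̄ = (-0.3 + 5.2 + 4.5 + 1.4 + 0.9 + 5.7) / 6 = 2.9000%
Σ(r − r̄)² = (-0.3 − 2.9000)² + (5.2 − 2.9000)² + (4.5 − 2.9000)² + … = 32.1800
σ = √[32.1800 / 5] = 2.5369%
IR = r̄ / tracking error = 2.9000 / 2.5369 = 1.1431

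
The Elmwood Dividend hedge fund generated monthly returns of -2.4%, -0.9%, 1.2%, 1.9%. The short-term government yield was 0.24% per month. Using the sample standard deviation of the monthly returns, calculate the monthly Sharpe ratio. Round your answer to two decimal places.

-0.15

μ = (-2.4 − 0.9 + 1.2 + 1.9) / 4 = -0.0500%
Σ(r − μ)² = 11.6100; sample σ = √(11.6100/3) = 1.9672%
Sharpe = (μ − rf) / σ = (-0.0500 − 0.24) / 1.9672 = -0.2900 / 1.9672 = -0.1474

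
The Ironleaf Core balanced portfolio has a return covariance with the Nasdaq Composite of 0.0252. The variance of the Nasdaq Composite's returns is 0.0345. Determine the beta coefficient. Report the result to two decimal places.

β = Cov(Rp, Rm) / Var(Rm) = 0.0252 / 0.0345 = 0.7304

0.73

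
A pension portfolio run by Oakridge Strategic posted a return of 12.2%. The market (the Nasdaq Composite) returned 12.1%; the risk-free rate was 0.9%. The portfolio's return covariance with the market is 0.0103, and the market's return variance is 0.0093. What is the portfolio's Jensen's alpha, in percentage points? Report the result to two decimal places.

-1.10

β = Cov / Var = 0.0103 / 0.0093 = 1.1075
E[R] = Rf + β(Rm − Rf) = 0.9% + 1.1075 × (12.1% − 0.9%) = 13.3040%
α = Rp − E[R] = 12.2% − 13.3040% = -1.1040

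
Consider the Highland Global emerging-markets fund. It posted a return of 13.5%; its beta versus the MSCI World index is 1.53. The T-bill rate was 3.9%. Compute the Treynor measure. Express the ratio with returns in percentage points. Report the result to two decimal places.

Treynor = (Rp − Rf) / β = (13.5% − 3.9%) / 1.53 = 9.60 / 1.53 = 6.2745

6.27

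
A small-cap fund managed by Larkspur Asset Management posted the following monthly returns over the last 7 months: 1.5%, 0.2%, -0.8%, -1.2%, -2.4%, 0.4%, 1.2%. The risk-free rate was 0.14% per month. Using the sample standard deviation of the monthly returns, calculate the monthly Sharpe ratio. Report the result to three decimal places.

r̄ = (1.5 + 0.2 − 0.8 − 1.2 − 2.4 + 0.4 + 1.2) / 7 = -1.10 / 7 = -0.1571%
Σ(r − r̄)² = (1.5 − (-0.1571))² + (0.2 − (-0.1571))² + (-0.8 − (-0.1571))² + … = 11.5571
sample σ = √(11.5571 / 6) = √1.9262 = 1.3879%
Sharpe = (r̄ − rf) / σ = (-0.1571 − 0.14) / 1.3879 = -0.2971 / 1.3879 = -0.2141

-0.214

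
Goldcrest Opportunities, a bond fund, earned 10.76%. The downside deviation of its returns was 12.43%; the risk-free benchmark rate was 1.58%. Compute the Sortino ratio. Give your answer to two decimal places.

Sortino = (Rp − Rf) / σd = (10.76% − 1.58%) / 12.43% = 9.18% / 12.43% = 0.7385

0.74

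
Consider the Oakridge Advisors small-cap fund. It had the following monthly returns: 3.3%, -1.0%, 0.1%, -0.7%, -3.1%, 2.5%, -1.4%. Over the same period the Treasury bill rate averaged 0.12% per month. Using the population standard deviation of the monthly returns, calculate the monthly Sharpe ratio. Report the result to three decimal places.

μ = (3.3 − 1 + 0.1 − 0.7 − 3.1 + 2.5 − 1.4) / 7 = -0.0429%
Population σ = √[Σ(r − μ)² / 7] = √[30.1971 / 7] = √4.3139 = 2.0770%
Sharpe = (μ − rf) / σ = (-0.0429 − 0.12) / 2.0770 = -0.1629 / 2.0770 = -0.0784

-0.078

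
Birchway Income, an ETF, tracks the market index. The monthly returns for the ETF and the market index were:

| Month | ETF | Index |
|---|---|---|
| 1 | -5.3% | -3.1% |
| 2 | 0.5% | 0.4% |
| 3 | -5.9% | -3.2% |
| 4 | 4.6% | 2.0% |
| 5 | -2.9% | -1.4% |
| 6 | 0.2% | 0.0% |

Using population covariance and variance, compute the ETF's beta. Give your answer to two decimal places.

r̄p = -1.4667%,  r̄m = -0.8833%
Cov = Σ(rp − r̄p)(rm − r̄m) / 6 = 6.8328
Var(rm) = Σ(rm − r̄m)² / 6 = 3.5481
β = Cov / Var = 6.8328 / 3.5481 = 1.9258

1.93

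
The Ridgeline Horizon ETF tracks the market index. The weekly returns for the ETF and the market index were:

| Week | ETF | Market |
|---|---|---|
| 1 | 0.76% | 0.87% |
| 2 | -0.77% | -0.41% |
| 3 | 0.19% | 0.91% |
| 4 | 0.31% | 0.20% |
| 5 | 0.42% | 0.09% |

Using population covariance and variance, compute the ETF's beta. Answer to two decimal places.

0.76

r̄p = 0.1820%,  r̄m = 0.3320%
Cov = Σ(rp − r̄p)(rm − r̄m) / 5 = 0.1895
Var(rm) = Σ(rm − r̄m)² / 5 = 0.2500
β = Cov / Var = 0.1895 / 0.2500 = 0.7580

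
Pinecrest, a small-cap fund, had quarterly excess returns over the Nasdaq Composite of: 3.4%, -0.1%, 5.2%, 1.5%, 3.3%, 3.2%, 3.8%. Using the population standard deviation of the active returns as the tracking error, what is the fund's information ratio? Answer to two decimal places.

1.83

μ = (3.4 − 0.1 + 5.2 + 1.5 + 3.3 + 3.2 + 3.8) / 7 = 2.9000%
Σ(r − μ)² = (3.4 − 2.9000)² + (-0.1 − 2.9000)² + (5.2 − 2.9000)² + … = 17.5600
σ = √[17.5600 / 7] = 1.5838%
IR = μ / tracking error = 2.9000 / 1.5838 = 1.8310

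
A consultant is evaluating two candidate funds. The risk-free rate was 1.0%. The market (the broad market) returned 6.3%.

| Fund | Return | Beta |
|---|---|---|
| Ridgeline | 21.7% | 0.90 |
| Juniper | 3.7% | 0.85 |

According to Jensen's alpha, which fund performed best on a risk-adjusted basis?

Ridgeline: α = 21.7% − [1.0% + 0.90 × (6.3% − 1.0%)] = 15.930
Juniper: α = 3.7% − [1.0% + 0.85 × (6.3% − 1.0%)] = -1.805
Highest: Ridgeline (15.930).

Ridgeline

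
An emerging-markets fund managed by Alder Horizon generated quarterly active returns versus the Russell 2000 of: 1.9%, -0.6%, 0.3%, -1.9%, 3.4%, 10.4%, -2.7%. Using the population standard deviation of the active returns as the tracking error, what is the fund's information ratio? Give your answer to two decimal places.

Mean return r̄ = 10.80 / 7 = 1.5429%
Σ(r − r̄)² = (1.9 − 1.5429)² + (-0.6 − 1.5429)² + … = 118.0171
population σ = √(118.0171 / 7) = √16.8596 = 4.1060%
IR = r̄ / tracking error = 1.5429 / 4.1060 = 0.3758

0.38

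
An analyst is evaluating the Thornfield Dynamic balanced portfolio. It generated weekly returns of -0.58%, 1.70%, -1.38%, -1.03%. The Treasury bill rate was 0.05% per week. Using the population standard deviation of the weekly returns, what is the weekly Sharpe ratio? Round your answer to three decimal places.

Mean return μ = -1.290 / 4 = -0.3225%
Σ(r − μ)² = 5.7757; population σ = √(5.7757/4) = 1.2016%
Sharpe = (μ − rf) / σ = (-0.3225 − 0.05) / 1.2016 = -0.3725 / 1.2016 = -0.3100

-0.310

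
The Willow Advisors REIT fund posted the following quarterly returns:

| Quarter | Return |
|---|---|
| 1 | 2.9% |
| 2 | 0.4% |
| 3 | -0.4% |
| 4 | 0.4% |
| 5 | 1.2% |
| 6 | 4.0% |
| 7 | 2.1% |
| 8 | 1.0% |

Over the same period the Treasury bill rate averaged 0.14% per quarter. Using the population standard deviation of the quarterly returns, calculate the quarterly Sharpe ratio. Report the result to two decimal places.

0.96

Mean return μ = 11.60 / 8 = 1.4500%
Σ(r − μ)² = (2.9 − 1.4500)² + (0.4 − 1.4500)² + (-0.4 − 1.4500)² + … = 14.9200
population σ = √(14.9200 / 8) = √1.8650 = 1.3657%
Sharpe = (μ − rf) / σ = (1.4500 − 0.14) / 1.3657 = 1.3100 / 1.3657 = 0.9592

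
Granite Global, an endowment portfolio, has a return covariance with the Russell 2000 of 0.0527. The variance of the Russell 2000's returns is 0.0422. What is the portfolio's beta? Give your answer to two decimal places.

1.25

β = Cov(Rp, Rm) / Var(Rm) = 0.0527 / 0.0422 = 1.2488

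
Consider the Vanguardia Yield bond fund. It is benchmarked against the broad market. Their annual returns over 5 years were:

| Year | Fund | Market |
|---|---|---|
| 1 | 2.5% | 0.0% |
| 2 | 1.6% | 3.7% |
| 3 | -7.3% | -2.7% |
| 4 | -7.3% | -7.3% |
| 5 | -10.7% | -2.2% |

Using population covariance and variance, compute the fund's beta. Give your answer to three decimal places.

r̄p = -4.2400%,  r̄m = -1.7000%
Cov = Σ(rp − r̄p)(rm − r̄m) / 5 = 13.2840
Var(rm) = Σ(rm − r̄m)² / 5 = 12.9320
β = Cov / Var = 13.2840 / 12.9320 = 1.0272

1.027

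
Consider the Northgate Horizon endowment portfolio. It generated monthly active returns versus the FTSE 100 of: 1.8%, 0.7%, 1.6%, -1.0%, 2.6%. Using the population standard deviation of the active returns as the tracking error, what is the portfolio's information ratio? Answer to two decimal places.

μ = (1.8 + 0.7 + 1.6 − 1 + 2.6) / 5 = 1.1400%
Σ(r − μ)² = (1.8 − 1.1400)² + (0.7 − 1.1400)² + … = 7.5520
population σ = √(7.5520 / 5) = √1.5104 = 1.2290%
IR = μ / tracking error = 1.1400 / 1.2290 = 0.9276

0.93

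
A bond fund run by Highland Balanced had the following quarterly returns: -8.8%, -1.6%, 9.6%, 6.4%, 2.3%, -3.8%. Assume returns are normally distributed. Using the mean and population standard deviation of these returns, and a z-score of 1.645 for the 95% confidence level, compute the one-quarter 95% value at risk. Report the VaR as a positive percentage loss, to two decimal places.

r̄ = (-8.8 − 1.6 + 9.6 + 6.4 + 2.3 − 3.8) / 6 = 0.6833%
Population std dev = √[230.0483 / 6] = 6.1920%
VaR = −(r̄ − z·σ) = −(0.6833 − 1.645 × 6.1920) = −(-9.5025) = 9.5025%

9.50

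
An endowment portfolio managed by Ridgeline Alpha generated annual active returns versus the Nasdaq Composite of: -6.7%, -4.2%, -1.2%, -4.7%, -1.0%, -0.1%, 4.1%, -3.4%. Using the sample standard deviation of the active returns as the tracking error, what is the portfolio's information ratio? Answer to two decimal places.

Mean return μ = -17.20 / 8 = -2.1500%
Σ(r − μ)² = (-6.7 − (-2.1500))² + (-4.2 − (-2.1500))² + … = 78.4600
sample σ = √(78.4600 / 7) = √11.2086 = 3.3479%
IR = μ / tracking error = -2.1500 / 3.3479 = -0.6422

-0.64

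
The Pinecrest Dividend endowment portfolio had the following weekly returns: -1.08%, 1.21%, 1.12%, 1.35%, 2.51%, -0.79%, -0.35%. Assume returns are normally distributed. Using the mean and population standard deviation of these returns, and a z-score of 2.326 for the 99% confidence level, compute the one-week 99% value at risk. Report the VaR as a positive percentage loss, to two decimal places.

Mean return r̄ = 3.970 / 7 = 0.5671%
Population std dev = √[10.5025 / 7] = 1.2249%
VaR = −(r̄ − z·σ) = −(0.5671 − 2.326 × 1.2249) = −(-2.2820) = 2.2820%

2.28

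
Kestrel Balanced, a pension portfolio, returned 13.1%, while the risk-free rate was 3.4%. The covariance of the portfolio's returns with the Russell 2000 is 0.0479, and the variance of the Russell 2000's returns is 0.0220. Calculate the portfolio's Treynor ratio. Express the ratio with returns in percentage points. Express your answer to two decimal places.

4.46

β = Cov / Var = 0.0479 / 0.0220 = 2.1773
Treynor = (Rp − Rf) / β = (13.1% − 3.4%) / 2.1773 = 9.70 / 2.1773 = 4.4551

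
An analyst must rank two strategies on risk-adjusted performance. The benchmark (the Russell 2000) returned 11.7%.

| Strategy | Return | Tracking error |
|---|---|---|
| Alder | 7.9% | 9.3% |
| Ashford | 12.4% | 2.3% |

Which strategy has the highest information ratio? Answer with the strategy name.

Ashford

Alder: IR = (7.9% − 11.7%) / 9.3% = -0.409
Ashford: IR = (12.4% − 11.7%) / 2.3% = 0.304
Highest: Ashford (0.304).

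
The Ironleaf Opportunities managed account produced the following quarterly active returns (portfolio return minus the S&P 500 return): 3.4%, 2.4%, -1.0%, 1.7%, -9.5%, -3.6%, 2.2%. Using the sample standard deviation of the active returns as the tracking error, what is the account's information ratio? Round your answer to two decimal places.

-0.14

r̄ = (3.4 + 2.4 − 1 + 1.7 − 9.5 − 3.6 + 2.2) / 7 = -0.6286%
Sample σ = √[Σ(r − r̄)² / 6] = √[126.4943 / 6] = √21.0824 = 4.5916%
IR = r̄ / tracking error = -0.6286 / 4.5916 = -0.1369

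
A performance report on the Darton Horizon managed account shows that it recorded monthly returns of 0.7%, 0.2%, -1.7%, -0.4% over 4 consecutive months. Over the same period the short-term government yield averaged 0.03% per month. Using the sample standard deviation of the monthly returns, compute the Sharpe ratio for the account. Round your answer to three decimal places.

r̄ = (0.7 + 0.2 − 1.7 − 0.4) / 4 = -1.20 / 4 = -0.3000%
Sample σ = √[Σ(r − r̄)² / 3] = √[3.2200 / 3] = √1.0733 = 1.0360%
Sharpe = (r̄ − rf) / σ = (-0.3000 − 0.03) / 1.0360 = -0.3300 / 1.0360 = -0.3185

-0.319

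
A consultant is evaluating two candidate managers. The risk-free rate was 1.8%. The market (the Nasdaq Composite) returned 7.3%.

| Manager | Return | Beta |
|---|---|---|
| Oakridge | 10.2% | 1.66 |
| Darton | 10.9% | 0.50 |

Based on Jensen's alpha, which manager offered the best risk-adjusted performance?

Darton

Oakridge: α = 10.2% − [1.8% + 1.66 × (7.3% − 1.8%)] = -0.730
Darton: α = 10.9% − [1.8% + 0.50 × (7.3% − 1.8%)] = 6.350
Highest: Darton (6.350).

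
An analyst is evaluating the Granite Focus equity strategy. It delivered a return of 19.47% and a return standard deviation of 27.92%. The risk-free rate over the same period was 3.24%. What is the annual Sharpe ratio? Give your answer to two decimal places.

0.58

Sharpe = (Rp − Rf) / σp = (19.47% − 3.24%) / 27.92% = 16.23% / 27.92% = 0.5813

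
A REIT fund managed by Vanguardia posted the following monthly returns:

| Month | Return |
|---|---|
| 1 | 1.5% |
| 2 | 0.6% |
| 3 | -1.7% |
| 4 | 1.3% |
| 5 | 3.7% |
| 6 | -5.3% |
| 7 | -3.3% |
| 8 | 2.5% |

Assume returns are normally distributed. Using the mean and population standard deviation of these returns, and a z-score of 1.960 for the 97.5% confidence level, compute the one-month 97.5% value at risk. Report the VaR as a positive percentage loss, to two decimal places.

5.72

r̄ = (1.5 + 0.6 − 1.7 + 1.3 + 3.7 − 5.3 − 3.3 + 2.5) / 8 = -0.0875%
Σ(r − r̄)² = 66.0488; population σ = √(66.0488/8) = 2.8733%
VaR = −(r̄ − z·σ) = −(-0.0875 − 1.960 × 2.8733) = −(-5.7192) = 5.7192%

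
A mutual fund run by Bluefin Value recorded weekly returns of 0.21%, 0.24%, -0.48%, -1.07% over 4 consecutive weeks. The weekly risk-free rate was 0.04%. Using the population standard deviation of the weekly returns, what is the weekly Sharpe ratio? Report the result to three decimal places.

r̄ = (0.21 + 0.24 − 0.48 − 1.07) / 4 = -1.100 / 4 = -0.2750%
Σ(r − r̄)² = 1.1745; population σ = √(1.1745/4) = 0.5419%
Sharpe = (r̄ − rf) / σ = (-0.2750 − 0.04) / 0.5419 = -0.3150 / 0.5419 = -0.5813

-0.581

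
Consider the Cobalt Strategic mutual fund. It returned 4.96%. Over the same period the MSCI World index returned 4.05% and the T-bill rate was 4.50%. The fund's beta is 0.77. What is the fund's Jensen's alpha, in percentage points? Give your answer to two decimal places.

CAPM expected return = Rf + β(Rm − Rf) = 4.50% + 0.77 × (4.05% − 4.50%) = 4.5 + 0.77 × -0.45 = 4.1535%
Jensen's α = Rp − E[R] = 4.96% − 4.1535% = 0.8065

0.81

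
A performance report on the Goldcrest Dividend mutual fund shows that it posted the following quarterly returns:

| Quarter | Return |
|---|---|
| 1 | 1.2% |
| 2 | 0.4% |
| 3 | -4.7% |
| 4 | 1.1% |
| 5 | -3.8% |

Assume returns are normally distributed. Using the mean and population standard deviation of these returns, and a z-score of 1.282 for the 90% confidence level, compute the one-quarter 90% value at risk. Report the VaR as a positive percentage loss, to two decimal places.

r̄ = (1.2 + 0.4 − 4.7 + 1.1 − 3.8) / 5 = -1.1600%
Σ(r − r̄)² = (1.2 − (-1.1600))² + (0.4 − (-1.1600))² + … = 32.6120
σ = √[32.6120 / 5] = 2.5539%
VaR = −(r̄ − z·σ) = −(-1.1600 − 1.282 × 2.5539) = −(-4.4341) = 4.4341%

4.43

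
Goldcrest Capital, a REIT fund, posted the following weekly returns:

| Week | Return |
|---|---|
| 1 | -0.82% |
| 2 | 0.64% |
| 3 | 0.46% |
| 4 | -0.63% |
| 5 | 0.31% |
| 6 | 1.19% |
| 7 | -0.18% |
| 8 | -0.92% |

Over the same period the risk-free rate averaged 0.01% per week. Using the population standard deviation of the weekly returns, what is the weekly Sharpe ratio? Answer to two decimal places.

-0.01

Mean return r̄ = 0.050 / 8 = 0.0063%
Population std dev = √[4.0812 / 8] = 0.7142%
Sharpe = (r̄ − rf) / σ = (0.0063 − 0.01) / 0.7142 = -0.0037 / 0.7142 = -0.0052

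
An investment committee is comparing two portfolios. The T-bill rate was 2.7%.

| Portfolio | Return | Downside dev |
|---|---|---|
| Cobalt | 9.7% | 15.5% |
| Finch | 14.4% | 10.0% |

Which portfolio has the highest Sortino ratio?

Finch

Cobalt: Sortino ratio = (9.7% − 2.7%) / 15.5% = 0.452
Finch: Sortino ratio = (14.4% − 2.7%) / 10.0% = 1.170
Highest: Finch (1.170).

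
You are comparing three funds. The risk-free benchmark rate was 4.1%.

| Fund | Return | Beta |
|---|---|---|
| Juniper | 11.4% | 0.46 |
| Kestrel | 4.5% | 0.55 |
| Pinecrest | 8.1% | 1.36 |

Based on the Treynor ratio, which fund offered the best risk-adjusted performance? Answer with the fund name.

Juniper

Juniper: Treynor = (11.4% − 4.1%) / 0.46 = 15.870
Kestrel: Treynor = (4.5% − 4.1%) / 0.55 = 0.727
Pinecrest: Treynor = (8.1% − 4.1%) / 1.36 = 2.941
Highest: Juniper (15.870).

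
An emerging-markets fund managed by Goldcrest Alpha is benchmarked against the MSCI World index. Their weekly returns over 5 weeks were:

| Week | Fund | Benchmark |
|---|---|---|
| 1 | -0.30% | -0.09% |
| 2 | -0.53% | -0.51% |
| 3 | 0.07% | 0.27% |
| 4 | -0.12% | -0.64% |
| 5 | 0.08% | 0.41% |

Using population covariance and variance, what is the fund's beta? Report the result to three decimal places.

r̄p = -0.1600%,  r̄m = -0.1120%
Cov = Σ(rp − r̄p)(rm − r̄m) / 5 = 0.0672
Var(rm) = Σ(rm − r̄m)² / 5 = 0.1712
β = Cov / Var = 0.0672 / 0.1712 = 0.3925

0.393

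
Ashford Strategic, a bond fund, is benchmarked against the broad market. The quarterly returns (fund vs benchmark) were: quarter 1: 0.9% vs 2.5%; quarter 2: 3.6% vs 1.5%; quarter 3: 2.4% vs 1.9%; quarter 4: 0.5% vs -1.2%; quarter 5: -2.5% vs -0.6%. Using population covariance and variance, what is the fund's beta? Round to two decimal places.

r̄p = 0.9800%,  r̄m = 0.8200%
Cov = Σ(rp − r̄p)(rm − r̄m) / 5 = 1.8184
Var(rm) = Σ(rm − r̄m)² / 5 = 2.1096
β = Cov / Var = 1.8184 / 2.1096 = 0.8620

0.86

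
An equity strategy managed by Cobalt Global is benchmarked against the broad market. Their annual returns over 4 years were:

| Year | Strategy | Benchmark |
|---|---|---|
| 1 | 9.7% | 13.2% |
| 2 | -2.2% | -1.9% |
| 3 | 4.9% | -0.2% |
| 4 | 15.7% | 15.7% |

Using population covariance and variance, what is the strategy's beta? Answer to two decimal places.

0.77

r̄p = 7.0250%,  r̄m = 6.7000%
Cov = Σ(rp − r̄p)(rm − r̄m) / 4 = 47.3650
Var(rm) = Σ(rm − r̄m)² / 4 = 61.2050
β = Cov / Var = 47.3650 / 61.2050 = 0.7739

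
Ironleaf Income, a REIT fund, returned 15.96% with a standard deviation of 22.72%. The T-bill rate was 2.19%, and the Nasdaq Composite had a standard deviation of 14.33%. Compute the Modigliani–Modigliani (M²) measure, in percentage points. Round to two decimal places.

10.88

Sharpe = (Rp − Rf) / σp = (15.96% − 2.19%) / 22.72% = 0.6061
M² = Rf + Sharpe × σm = 2.19% + 0.6061 × 14.33% = 10.8754%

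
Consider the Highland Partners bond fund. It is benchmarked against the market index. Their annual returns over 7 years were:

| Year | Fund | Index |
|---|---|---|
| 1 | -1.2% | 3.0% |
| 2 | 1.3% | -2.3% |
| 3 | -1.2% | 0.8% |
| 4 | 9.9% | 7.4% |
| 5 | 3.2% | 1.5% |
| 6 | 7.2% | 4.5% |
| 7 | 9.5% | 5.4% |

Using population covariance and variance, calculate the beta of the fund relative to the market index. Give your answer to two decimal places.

1.14

r̄p = 4.1000%,  r̄m = 2.9000%
Cov = Σ(rp − r̄p)(rm − r̄m) / 7 = 10.1400
Var(rm) = Σ(rm − r̄m)² / 7 = 8.9257
β = Cov / Var = 10.1400 / 8.9257 = 1.1360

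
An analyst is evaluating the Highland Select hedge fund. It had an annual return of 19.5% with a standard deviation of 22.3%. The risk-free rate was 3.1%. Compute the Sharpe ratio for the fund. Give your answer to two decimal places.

Sharpe = (Rp − Rf) / σp = (19.5% − 3.1%) / 22.3% = 16.40% / 22.3% = 0.7354

0.74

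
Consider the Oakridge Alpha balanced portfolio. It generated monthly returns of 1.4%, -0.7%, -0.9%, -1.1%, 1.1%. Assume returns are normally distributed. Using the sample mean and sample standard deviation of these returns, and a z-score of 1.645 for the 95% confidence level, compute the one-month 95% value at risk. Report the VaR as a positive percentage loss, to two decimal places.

r̄ = (1.4 − 0.7 − 0.9 − 1.1 + 1.1) / 5 = -0.20 / 5 = -0.0400%
Σ(r − r̄)² = 5.6720; sample σ = √(5.6720/4) = 1.1908%
VaR = −(r̄ − z·σ) = −(-0.0400 − 1.645 × 1.1908) = −(-1.9989) = 1.9989%

2.00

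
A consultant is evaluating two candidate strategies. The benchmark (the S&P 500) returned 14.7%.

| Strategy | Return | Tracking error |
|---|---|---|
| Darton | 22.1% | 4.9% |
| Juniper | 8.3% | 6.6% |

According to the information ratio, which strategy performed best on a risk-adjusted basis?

Darton

Darton: IR = (22.1% − 14.7%) / 4.9% = 1.510
Juniper: IR = (8.3% − 14.7%) / 6.6% = -0.970
Highest: Darton (1.510).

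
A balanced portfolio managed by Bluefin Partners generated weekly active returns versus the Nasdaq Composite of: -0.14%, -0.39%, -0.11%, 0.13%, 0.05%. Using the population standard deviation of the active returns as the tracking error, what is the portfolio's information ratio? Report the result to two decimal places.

-0.51

Mean return r̄ = -0.460 / 5 = -0.0920%
Population std dev = √[0.1609 / 5] = 0.1794%
IR = r̄ / tracking error = -0.0920 / 0.1794 = -0.5128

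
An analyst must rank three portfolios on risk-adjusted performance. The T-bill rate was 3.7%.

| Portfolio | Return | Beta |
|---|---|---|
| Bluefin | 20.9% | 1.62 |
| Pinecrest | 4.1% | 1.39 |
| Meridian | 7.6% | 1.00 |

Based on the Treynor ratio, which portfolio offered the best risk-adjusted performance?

Bluefin: Treynor = (20.9% − 3.7%) / 1.62 = 10.617
Pinecrest: Treynor = (4.1% − 3.7%) / 1.39 = 0.288
Meridian: Treynor = (7.6% − 3.7%) / 1.00 = 3.900
Highest: Bluefin (10.617).

Bluefin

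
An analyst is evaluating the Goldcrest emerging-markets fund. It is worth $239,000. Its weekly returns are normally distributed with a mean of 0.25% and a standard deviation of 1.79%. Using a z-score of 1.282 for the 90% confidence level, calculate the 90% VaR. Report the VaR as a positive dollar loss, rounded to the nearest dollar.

$4,887

Return at the 90% tail: μ − z·σ = 0.25% − 1.282 × 1.79% = 0.25 − 2.29478 = -2.04478%
VaR = −(-2.04478%) × $239,000 = 2.04478% × $239,000 = $4,887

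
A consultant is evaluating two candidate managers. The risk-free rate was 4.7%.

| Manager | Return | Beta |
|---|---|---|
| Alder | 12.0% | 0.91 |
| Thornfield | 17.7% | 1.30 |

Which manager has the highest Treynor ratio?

Alder: Treynor = (12.0% − 4.7%) / 0.91 = 8.022
Thornfield: Treynor = (17.7% − 4.7%) / 1.30 = 10.000
Highest: Thornfield (10.000).

Thornfield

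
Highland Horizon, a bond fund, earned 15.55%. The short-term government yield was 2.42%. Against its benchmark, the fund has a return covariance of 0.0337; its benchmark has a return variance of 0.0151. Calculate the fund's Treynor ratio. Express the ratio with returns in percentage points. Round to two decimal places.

5.88

β = Cov / Var = 0.0337 / 0.0151 = 2.2318
Treynor = (Rp − Rf) / β = (15.55% − 2.42%) / 2.2318 = 13.13 / 2.2318 = 5.8831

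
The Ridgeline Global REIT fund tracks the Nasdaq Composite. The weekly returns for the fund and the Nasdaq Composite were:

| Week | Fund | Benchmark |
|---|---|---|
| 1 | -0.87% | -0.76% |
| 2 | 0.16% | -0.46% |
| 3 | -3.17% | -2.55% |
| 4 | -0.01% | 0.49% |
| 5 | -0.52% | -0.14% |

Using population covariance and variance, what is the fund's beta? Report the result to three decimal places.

r̄p = -0.8820%,  r̄m = -0.6840%
Cov = Σ(rp − r̄p)(rm − r̄m) / 5 = 1.1445
Var(rm) = Σ(rm − r̄m)² / 5 = 1.0424
β = Cov / Var = 1.1445 / 1.0424 = 1.0979

1.098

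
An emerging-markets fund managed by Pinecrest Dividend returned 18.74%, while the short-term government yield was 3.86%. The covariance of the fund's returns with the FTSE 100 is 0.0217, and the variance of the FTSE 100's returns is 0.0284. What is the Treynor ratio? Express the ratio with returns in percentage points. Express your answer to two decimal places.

19.47

β = Cov / Var = 0.0217 / 0.0284 = 0.7641
Treynor = (Rp − Rf) / β = (18.74% − 3.86%) / 0.7641 = 14.88 / 0.7641 = 19.4739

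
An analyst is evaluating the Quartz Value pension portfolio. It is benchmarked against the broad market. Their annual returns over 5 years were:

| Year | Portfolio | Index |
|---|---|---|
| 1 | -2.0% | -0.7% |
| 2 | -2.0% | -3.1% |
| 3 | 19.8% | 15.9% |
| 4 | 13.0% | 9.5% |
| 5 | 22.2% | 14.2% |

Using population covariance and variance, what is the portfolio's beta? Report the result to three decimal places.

r̄p = 10.2000%,  r̄m = 7.1600%
Cov = Σ(rp − r̄p)(rm − r̄m) / 5 = 79.2000
Var(rm) = Σ(rm − r̄m)² / 5 = 59.6944
β = Cov / Var = 79.2000 / 59.6944 = 1.3268

1.327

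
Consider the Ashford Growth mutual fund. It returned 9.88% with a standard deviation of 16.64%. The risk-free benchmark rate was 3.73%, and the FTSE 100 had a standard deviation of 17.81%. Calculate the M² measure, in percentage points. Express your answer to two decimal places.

Sharpe = (Rp − Rf) / σp = (9.88% − 3.73%) / 16.64% = 0.3696
M² = Rf + Sharpe × σm = 3.73% + 0.3696 × 17.81% = 10.3126%

10.31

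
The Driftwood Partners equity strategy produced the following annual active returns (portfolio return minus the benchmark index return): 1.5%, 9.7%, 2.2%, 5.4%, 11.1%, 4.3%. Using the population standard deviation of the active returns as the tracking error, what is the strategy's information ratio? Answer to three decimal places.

1.590

r̄ = (1.5 + 9.7 + 2.2 + 5.4 + 11.1 + 4.3) / 6 = 5.7000%
Σ(r − r̄)² = (1.5 − 5.7000)² + (9.7 − 5.7000)² + … = 77.1000
σ = √[77.1000 / 6] = 3.5847%
IR = r̄ / tracking error = 5.7000 / 3.5847 = 1.5901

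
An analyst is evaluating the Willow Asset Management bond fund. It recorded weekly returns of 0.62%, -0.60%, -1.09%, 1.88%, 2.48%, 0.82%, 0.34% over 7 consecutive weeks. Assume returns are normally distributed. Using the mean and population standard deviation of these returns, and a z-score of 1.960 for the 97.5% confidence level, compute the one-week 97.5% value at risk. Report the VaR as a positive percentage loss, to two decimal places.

1.66

Mean return r̄ = 4.450 / 7 = 0.6357%
Σ(r − r̄)² = 9.5764; population σ = √(9.5764/7) = 1.1696%
VaR = −(r̄ − z·σ) = −(0.6357 − 1.960 × 1.1696) = −(-1.6567) = 1.6567%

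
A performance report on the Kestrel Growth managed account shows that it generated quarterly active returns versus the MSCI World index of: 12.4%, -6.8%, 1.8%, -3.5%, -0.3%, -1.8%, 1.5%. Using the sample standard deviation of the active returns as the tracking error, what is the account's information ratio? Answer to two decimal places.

r̄ = (12.4 − 6.8 + 1.8 − 3.5 − 0.3 − 1.8 + 1.5) / 7 = 3.30 / 7 = 0.4714%
Sample std dev = √[219.5143 / 6] = 6.0486%
IR = r̄ / tracking error = 0.4714 / 6.0486 = 0.0779

0.08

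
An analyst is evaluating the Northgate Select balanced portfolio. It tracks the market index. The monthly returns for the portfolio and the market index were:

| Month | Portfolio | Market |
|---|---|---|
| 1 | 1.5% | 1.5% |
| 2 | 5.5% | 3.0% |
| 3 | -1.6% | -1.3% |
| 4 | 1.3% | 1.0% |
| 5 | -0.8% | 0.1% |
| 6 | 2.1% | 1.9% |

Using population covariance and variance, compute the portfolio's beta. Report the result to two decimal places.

r̄p = 1.3333%,  r̄m = 1.0333%
Cov = Σ(rp − r̄p)(rm − r̄m) / 6 = 2.9622
Var(rm) = Σ(rm − r̄m)² / 6 = 1.8589
β = Cov / Var = 2.9622 / 1.8589 = 1.5935

1.59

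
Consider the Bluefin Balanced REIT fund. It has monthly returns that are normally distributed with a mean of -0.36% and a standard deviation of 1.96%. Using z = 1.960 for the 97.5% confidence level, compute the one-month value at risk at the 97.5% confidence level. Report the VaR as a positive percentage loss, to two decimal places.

VaR (as % loss) = −(μ − z·σ) = −(-0.36% − 1.960 × 1.96%) = −(-4.2016%) = 4.2016%

4.20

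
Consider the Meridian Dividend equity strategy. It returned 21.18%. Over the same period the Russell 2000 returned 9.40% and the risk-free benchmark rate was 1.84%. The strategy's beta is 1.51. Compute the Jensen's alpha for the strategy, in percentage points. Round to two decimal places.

7.92

CAPM expected return = Rf + β(Rm − Rf) = 1.84% + 1.51 × (9.40% − 1.84%) = 1.84 + 1.51 × 7.56 = 13.2556%
Jensen's α = Rp − E[R] = 21.18% − 13.2556% = 7.9244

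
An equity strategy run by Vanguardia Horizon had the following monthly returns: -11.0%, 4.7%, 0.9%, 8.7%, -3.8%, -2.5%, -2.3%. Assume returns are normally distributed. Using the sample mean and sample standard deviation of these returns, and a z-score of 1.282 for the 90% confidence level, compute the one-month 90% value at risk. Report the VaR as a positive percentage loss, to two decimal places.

8.89

r̄ = (-11 + 4.7 + 0.9 + 8.7 − 3.8 − 2.5 − 2.3) / 7 = -0.7571%
Σ(r − r̄)² = (-11 − (-0.7571))² + (4.7 − (-0.7571))² + … = 241.5571
sample σ = √(241.5571 / 6) = √40.2595 = 6.3450%
VaR = −(r̄ − z·σ) = −(-0.7571 − 1.282 × 6.3450) = −(-8.8914) = 8.8914%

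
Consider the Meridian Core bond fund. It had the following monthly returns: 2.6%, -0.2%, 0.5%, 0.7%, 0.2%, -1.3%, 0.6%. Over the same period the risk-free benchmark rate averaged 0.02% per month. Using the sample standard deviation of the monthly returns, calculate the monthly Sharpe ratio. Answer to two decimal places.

0.36

μ = (2.6 − 0.2 + 0.5 + 0.7 + 0.2 − 1.3 + 0.6) / 7 = 3.10 / 7 = 0.4429%
Σ(r − μ)² = (2.6 − 0.4429)² + (-0.2 − 0.4429)² + … = 8.2571
σ = √[8.2571 / 6] = 1.1731%
Sharpe = (μ − rf) / σ = (0.4429 − 0.02) / 1.1731 = 0.4229 / 1.1731 = 0.3605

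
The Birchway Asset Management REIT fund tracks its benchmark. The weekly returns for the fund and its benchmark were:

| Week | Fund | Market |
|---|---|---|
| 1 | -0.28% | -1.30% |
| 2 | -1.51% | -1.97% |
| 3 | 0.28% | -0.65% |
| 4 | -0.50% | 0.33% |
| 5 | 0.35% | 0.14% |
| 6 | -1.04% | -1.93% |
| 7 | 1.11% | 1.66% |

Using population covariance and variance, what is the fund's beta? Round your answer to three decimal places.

0.569

r̄p = -0.2271%,  r̄m = -0.5314%
Cov = Σ(rp − r̄p)(rm − r̄m) / 7 = 0.8636
Var(rm) = Σ(rm − r̄m)² / 7 = 1.5179
β = Cov / Var = 0.8636 / 1.5179 = 0.5689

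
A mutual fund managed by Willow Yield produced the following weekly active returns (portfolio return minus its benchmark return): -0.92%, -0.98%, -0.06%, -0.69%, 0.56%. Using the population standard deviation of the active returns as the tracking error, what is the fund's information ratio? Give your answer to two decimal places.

-0.71

r̄ = (-0.92 − 0.98 − 0.06 − 0.69 + 0.56) / 5 = -0.4180%
Σ(r − r̄)² = (-0.92 − (-0.4180))² + (-0.98 − (-0.4180))² + … = 1.7265
population σ = √(1.7265 / 5) = √0.3453 = 0.5876%
IR = r̄ / tracking error = -0.4180 / 0.5876 = -0.7114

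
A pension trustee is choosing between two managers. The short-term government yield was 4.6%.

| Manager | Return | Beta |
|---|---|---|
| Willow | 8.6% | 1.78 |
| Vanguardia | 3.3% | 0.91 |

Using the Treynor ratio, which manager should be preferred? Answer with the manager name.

Willow

Willow: Treynor = (8.6% − 4.6%) / 1.78 = 2.247
Vanguardia: Treynor = (3.3% − 4.6%) / 0.91 = -1.429
Highest: Willow (2.247).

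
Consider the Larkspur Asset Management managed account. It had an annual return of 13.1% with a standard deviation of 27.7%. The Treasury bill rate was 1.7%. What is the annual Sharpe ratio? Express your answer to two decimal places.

0.41

Sharpe = (Rp − Rf) / σp = (13.1% − 1.7%) / 27.7% = 11.40% / 27.7% = 0.4116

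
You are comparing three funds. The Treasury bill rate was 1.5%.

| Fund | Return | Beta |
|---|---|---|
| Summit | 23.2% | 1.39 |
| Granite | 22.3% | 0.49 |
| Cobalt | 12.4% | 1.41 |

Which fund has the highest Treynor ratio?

Summit: Treynor = (23.2% − 1.5%) / 1.39 = 15.612
Granite: Treynor = (22.3% − 1.5%) / 0.49 = 42.449
Cobalt: Treynor = (12.4% − 1.5%) / 1.41 = 7.730
Highest: Granite (42.449).

Granite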